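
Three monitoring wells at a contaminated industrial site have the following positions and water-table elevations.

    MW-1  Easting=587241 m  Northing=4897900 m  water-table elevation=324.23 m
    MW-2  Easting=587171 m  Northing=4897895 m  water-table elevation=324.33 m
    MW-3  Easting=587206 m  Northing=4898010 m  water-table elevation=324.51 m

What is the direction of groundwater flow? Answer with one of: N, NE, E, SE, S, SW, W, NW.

SE

Differences from MW-1: to MW-2 (Δx, Δy, Δh) = (-70, -5, +0.10); to MW-3 = (-35, 110, +0.28).
Solve a·Δx + b·Δy = Δh: det = (-70)·110 − (-35)·(-5) = -7875.
∂h/∂x = [(+0.10)·110 − (+0.28)·(-5)] / -7875 = -0.001575
∂h/∂y = [(-70)·(+0.28) − (-35)·(+0.10)] / -7875 = +0.002044
Flow = −∇h = (+0.001575 east, -0.002044 north), which points southeast.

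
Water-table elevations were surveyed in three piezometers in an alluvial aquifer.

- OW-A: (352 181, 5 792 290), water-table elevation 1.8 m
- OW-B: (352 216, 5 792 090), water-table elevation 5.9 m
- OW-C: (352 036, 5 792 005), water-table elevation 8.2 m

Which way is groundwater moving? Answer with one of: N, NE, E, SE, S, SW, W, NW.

N

With h = a·x + b·y + c and OW-A as origin, the differences give:
  35·a + (-200)·b = +4.1
  (-145)·a + (-285)·b = +6.4
Eliminate b (×(-285) and ×(-200), subtract): -38975·a = 111.50 → a = ∂h/∂x = -0.002861
Back-substitute: b = ∂h/∂y = -0.02100.
Flow = −∇h = (+0.002861 east, +0.02100 north), which points north.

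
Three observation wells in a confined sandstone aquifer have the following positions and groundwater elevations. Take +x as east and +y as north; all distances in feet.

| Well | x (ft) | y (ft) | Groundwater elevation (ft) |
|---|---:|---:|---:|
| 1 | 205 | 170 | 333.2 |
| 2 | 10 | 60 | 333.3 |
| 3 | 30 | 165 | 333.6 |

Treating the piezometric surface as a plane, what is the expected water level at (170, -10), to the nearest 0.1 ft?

With h = a·x + b·y + c and 1 as origin, the differences give:
  (-195)·a + (-110)·b = +0.1
  (-175)·a + (-5)·b = +0.4
Eliminate b (×(-5) and ×(-110), subtract): -18275·a = 43.50 → a = ∂h/∂x = -0.002380
Back-substitute: b = ∂h/∂y = +0.003311.
h(170, -10) = 333.2 + (-0.002380)·(-35) + (+0.003311)·(-180) = 333.2 +0.083 -0.596 = 332.687 ft.

332.7 ft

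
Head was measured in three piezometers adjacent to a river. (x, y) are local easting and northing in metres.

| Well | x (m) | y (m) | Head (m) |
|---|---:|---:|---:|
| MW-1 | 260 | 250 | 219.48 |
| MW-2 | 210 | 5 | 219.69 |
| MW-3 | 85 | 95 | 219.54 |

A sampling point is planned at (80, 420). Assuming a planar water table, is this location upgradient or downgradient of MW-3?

Differences from MW-1: to MW-2 (Δx, Δy, Δh) = (-50, -245, +0.21); to MW-3 = (-175, -155, +0.06).
Solve a·Δx + b·Δy = Δh: det = (-50)·(-155) − (-175)·(-245) = -35125.
∂h/∂x = [(+0.21)·(-155) − (+0.06)·(-245)] / -35125 = +0.0005082
∂h/∂y = [(-50)·(+0.06) − (-175)·(+0.21)] / -35125 = -0.0009609
Head at (80, 420) = 219.48 + (+0.0005082)·(-180) + (-0.0009609)·(170) = 219.23 m.
That is lower than the 219.54 m at MW-3, so the point is downgradient.

downgradient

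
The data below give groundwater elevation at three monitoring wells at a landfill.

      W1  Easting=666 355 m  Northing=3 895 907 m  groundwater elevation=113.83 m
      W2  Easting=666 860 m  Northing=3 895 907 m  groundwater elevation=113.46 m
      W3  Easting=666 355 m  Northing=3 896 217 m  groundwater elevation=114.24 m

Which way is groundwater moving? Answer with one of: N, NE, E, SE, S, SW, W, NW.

∂h/∂x = (113.46 − 113.83) / (666860 − 666355) = -0.0007327
∂h/∂y = (114.24 − 113.83) / (3896217 − 3895907) = +0.001323
Flow = −∇h = (+0.0007327 east, -0.001323 north), which points southeast.

SE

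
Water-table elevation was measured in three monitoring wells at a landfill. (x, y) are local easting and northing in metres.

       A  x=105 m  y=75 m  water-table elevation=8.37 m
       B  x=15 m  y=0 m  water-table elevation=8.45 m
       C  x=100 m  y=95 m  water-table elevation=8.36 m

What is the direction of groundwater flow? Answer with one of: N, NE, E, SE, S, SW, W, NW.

With h = a·x + b·y + c and A as origin, the differences give:
  (-90)·a + (-75)·b = +0.08
  (-5)·a + 20·b = -0.01
Eliminate b (×20 and ×(-75), subtract): -2175·a = 0.850 → a = ∂h/∂x = -0.0003908
Back-substitute: b = ∂h/∂y = -0.0005977.
Flow = −∇h = (+0.0003908 east, +0.0005977 north), which points northeast.

NE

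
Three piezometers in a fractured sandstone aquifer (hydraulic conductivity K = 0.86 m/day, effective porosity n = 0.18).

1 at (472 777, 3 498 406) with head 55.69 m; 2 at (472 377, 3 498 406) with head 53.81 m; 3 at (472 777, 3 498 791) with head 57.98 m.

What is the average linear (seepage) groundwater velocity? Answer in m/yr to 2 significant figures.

∂h/∂x = (53.81 − 55.69) / (472377 − 472777) = +0.004700
∂h/∂y = (57.98 − 55.69) / (3498791 − 3498406) = +0.005948
|∇h| = √(0.004700² + 0.005948²) = 0.007581
Seepage velocity v = K·i/n = 0.86 × 0.007581 / 0.18 = 0.03622 m/day = 13.23 m/yr.

13 m/yr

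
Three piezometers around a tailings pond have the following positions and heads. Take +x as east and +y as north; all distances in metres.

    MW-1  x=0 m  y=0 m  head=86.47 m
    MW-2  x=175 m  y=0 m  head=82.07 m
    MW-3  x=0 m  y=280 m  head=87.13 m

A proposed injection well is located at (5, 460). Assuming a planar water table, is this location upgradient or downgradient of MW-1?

upgradient

∂h/∂x = (82.07 − 86.47) / (175 − 0) = -0.02514
∂h/∂y = (87.13 − 86.47) / (280 − 0) = +0.002357
Head at (5, 460) = 86.47 + (-0.02514)·(5) + (+0.002357)·(460) = 87.43 m.
That is higher than the 86.47 m at MW-1, so the point is upgradient.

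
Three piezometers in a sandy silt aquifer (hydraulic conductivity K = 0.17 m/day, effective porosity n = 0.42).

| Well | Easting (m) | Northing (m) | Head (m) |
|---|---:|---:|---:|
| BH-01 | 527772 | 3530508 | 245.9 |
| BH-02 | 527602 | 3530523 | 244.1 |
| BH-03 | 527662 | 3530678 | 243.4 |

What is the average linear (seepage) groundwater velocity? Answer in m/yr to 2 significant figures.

With h = a·x + b·y + c and BH-01 as origin, the differences give:
  (-170)·a + 15·b = -1.8
  (-110)·a + 170·b = -2.5
Eliminate b (×170 and ×15, subtract): -27250·a = -268.50 → a = ∂h/∂x = +0.009853
Back-substitute: b = ∂h/∂y = -0.008330.
|∇h| = √(0.009853² + -0.008330²) = 0.0129
Seepage velocity v = K·i/n = 0.17 × 0.0129 / 0.42 = 0.005221 m/day = 1.907 m/yr.

1.9 m/yr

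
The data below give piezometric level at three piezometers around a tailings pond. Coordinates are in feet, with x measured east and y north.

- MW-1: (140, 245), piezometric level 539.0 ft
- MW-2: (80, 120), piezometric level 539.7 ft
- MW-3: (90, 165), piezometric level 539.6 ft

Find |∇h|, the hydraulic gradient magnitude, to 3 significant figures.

0.0131

Differences from MW-1: to MW-2 (Δx, Δy, Δh) = (-60, -125, +0.7); to MW-3 = (-50, -80, +0.6).
Determinant of the coordinate differences = (-60)·(-80) − (-50)·(-125) = -1450.
∂h/∂x = [(+0.7)·(-80) − (+0.6)·(-125)] / -1450 = -0.01310
∂h/∂y = [(-60)·(+0.6) − (-50)·(+0.7)] / -1450 = +0.0006897
|∇h| = √(-0.01310² + 0.0006897²) = 0.01312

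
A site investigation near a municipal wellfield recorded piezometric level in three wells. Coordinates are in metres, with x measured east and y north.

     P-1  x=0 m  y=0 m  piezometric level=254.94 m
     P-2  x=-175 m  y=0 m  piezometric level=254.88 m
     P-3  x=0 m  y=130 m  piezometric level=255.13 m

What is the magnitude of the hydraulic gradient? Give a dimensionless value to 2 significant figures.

0.0015

∂h/∂x = (254.88 − 254.94) / (-175 − 0) = +0.0003429
∂h/∂y = (255.13 − 254.94) / (130 − 0) = +0.001462
|∇h| = √(0.0003429² + 0.001462²) = 0.001502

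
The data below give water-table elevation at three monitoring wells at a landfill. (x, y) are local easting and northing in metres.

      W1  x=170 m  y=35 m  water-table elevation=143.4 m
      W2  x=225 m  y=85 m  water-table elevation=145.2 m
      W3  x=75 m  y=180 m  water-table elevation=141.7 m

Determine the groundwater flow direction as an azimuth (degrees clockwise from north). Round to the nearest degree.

Differences from W1: to W2 (Δx, Δy, Δh) = (55, 50, +1.8); to W3 = (-95, 145, -1.7).
Determinant of the coordinate differences = 55·145 − (-95)·50 = 12725.
∂h/∂x = [(+1.8)·145 − (-1.7)·50] / 12725 = +0.02719
∂h/∂y = [55·(-1.7) − (-95)·(+1.8)] / 12725 = +0.006090
Flow direction (−∇h) has components (-0.02719 E, -0.006090 N).
Azimuth = atan2(E, N) = atan2(-0.02719, -0.006090) = 257.4° ≈ 257°.

257°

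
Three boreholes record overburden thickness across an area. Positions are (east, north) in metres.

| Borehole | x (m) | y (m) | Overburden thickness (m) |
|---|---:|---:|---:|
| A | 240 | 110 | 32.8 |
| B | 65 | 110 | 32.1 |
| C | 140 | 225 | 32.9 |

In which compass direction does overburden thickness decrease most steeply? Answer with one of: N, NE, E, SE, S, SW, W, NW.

With d = a·x + b·y + c and A as origin, the differences give:
  (-175)·a + 0·b = -0.7
  (-100)·a + 115·b = +0.1
Eliminate b (×115 and ×0, subtract): -20125·a = -80.50 → a = ∂d/∂x = +0.004000
Back-substitute: b = ∂d/∂y = +0.004348.
Steepest decrease is along −∇f = (-0.004000 E, -0.004348 N) → southwest.

SW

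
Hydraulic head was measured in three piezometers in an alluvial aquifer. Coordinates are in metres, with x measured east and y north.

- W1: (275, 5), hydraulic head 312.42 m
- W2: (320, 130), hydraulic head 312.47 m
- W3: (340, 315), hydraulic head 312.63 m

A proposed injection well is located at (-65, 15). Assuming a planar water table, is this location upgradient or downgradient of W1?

Differences from W1: to W2 (Δx, Δy, Δh) = (45, 125, +0.05); to W3 = (65, 310, +0.21).
Solve a·Δx + b·Δy = Δh: det = 45·310 − 65·125 = 5825.
∂h/∂x = [(+0.05)·310 − (+0.21)·125] / 5825 = -0.001845
∂h/∂y = [45·(+0.21) − 65·(+0.05)] / 5825 = +0.001064
Head at (-65, 15) = 312.42 + (-0.001845)·(-340) + (+0.001064)·(10) = 313.06 m.
That is higher than the 312.42 m at W1, so the point is upgradient.

upgradient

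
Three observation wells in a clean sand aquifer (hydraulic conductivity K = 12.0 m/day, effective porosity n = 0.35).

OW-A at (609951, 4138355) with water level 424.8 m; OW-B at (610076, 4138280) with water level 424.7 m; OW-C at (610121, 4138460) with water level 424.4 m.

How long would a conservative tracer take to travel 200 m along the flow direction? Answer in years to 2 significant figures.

With h = a·x + b·y + c and OW-A as origin, the differences give:
  125·a + (-75)·b = -0.1
  170·a + 105·b = -0.4
Eliminate b (×105 and ×(-75), subtract): 25875·a = -40.50 → a = ∂h/∂x = -0.001565
Back-substitute: b = ∂h/∂y = -0.001275.
|∇h| = √(-0.001565² + -0.001275²) = 0.002019
Seepage velocity v = K·i/n = 12.0 × 0.002019 / 0.35 = 0.06922 m/day.
t = 200 / 0.06922 = 2889 days = 7.91 years.

7.9 years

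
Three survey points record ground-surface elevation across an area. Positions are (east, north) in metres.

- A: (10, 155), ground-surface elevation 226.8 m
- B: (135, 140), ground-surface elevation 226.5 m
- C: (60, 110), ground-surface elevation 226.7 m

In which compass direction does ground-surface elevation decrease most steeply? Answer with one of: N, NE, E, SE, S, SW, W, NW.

Differences from A: to B (Δx, Δy, Δh) = (125, -15, -0.3); to C = (50, -45, -0.1).
Determinant of the coordinate differences = 125·(-45) − 50·(-15) = -4875.
∂z/∂x = [(-0.3)·(-45) − (-0.1)·(-15)] / -4875 = -0.002462
∂z/∂y = [125·(-0.1) − 50·(-0.3)] / -4875 = -0.0005128
Steepest decrease is along −∇f = (+0.002462 E, +0.0005128 N) → east.

E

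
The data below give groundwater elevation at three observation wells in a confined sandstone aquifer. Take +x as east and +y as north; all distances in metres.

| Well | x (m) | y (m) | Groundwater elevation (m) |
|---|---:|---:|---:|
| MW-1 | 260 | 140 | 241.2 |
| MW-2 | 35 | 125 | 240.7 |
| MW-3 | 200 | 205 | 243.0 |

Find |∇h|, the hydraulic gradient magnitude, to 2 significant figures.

With h = a·x + b·y + c and MW-1 as origin, the differences give:
  (-225)·a + (-15)·b = -0.5
  (-60)·a + 65·b = +1.8
Eliminate b (×65 and ×(-15), subtract): -15525·a = -5.50 → a = ∂h/∂x = +0.0003543
Back-substitute: b = ∂h/∂y = +0.02802.
|∇h| = √(0.0003543² + 0.02802²) = 0.02802

0.028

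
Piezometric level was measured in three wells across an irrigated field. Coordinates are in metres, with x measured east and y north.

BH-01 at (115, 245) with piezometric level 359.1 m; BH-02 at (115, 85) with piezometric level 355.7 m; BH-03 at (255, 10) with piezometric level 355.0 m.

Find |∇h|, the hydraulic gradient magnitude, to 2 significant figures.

Differences from BH-01: to BH-02 (Δx, Δy, Δh) = (0, -160, -3.4); to BH-03 = (140, -235, -4.1).
Solve a·Δx + b·Δy = Δh: det = 0·(-235) − 140·(-160) = 22400.
∂h/∂x = [(-3.4)·(-235) − (-4.1)·(-160)] / 22400 = +0.006384
∂h/∂y = [0·(-4.1) − 140·(-3.4)] / 22400 = +0.02125
|∇h| = √(0.006384² + 0.02125²) = 0.02219

0.022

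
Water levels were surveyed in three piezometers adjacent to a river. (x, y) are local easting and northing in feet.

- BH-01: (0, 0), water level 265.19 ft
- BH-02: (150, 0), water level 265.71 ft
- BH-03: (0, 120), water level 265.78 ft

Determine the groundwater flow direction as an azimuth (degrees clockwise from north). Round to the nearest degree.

∂h/∂x = (265.71 − 265.19) / (150 − 0) = +0.003467
∂h/∂y = (265.78 − 265.19) / (120 − 0) = +0.004917
Flow direction (−∇h) has components (-0.003467 E, -0.004917 N).
Azimuth = atan2(E, N) = atan2(-0.003467, -0.004917) = 215.2° ≈ 215°.

215°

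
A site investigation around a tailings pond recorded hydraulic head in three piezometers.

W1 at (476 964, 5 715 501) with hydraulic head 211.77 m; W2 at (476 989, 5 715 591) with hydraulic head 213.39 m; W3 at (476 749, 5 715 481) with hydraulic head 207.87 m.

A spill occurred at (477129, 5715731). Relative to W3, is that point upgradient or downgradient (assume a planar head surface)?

Differences from W1: to W2 (Δx, Δy, Δh) = (25, 90, +1.62); to W3 = (-215, -20, -3.90).
Solve a·Δx + b·Δy = Δh: det = 25·(-20) − (-215)·90 = 18850.
∂h/∂x = [(+1.62)·(-20) − (-3.90)·90] / 18850 = +0.01690
∂h/∂y = [25·(-3.90) − (-215)·(+1.62)] / 18850 = +0.01331
Head at (477129, 5715731) = 211.77 + (+0.01690)·(165) + (+0.01331)·(230) = 217.62 m.
That is higher than the 207.87 m at W3, so the point is upgradient.

upgradient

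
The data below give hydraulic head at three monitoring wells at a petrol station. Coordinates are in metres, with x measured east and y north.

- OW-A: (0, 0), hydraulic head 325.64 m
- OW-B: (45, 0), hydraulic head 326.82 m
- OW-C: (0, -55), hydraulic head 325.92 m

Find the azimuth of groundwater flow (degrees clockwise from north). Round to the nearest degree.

∂h/∂x = (326.82 − 325.64) / (45 − 0) = +0.02622
∂h/∂y = (325.92 − 325.64) / (-55 − 0) = -0.005091
Flow direction (−∇h) has components (-0.02622 E, +0.005091 N).
Azimuth = atan2(E, N) = atan2(-0.02622, +0.005091) = 281.0° ≈ 281°.

281°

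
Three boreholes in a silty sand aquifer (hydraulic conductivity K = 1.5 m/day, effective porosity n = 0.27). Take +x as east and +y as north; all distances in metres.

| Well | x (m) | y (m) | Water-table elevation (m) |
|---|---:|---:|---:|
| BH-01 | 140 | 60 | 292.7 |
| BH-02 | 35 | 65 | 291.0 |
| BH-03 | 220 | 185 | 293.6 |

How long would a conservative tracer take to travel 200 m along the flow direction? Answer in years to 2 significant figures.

6.0 years

With h = a·x + b·y + c and BH-01 as origin, the differences give:
  (-105)·a + 5·b = -1.7
  80·a + 125·b = +0.9
Eliminate b (×125 and ×5, subtract): -13525·a = -217.00 → a = ∂h/∂x = +0.01604
Back-substitute: b = ∂h/∂y = -0.003068.
|∇h| = √(0.01604² + -0.003068²) = 0.01633
Seepage velocity v = K·i/n = 1.5 × 0.01633 / 0.27 = 0.09072 m/day.
t = 200 / 0.09072 = 2205 days = 6.04 years.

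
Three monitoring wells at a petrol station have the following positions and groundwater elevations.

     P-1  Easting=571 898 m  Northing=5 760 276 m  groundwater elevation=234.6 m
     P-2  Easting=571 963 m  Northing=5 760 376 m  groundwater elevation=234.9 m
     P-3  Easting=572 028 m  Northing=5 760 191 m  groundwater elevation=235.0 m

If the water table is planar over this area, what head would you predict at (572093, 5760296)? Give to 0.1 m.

235.3 m

Three-point gradient (reference P-1): Δ to P-2 = (65, 100, +0.3), Δ to P-3 = (130, -85, +0.4).
∂h/∂x = +0.003536, ∂h/∂y = +0.0007018 (det = -18525).
h(572093, 5760296) = 234.6 + (+0.003536)·(195) + (+0.0007018)·(20) = 234.6 +0.689 +0.014 = 235.304 m.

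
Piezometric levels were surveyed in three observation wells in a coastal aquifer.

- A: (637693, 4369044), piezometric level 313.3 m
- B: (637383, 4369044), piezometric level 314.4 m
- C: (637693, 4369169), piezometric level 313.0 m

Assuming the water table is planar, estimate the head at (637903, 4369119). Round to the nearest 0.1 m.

∂h/∂x = (314.4 − 313.3) / (637383 − 637693) = -0.003548
∂h/∂y = (313.0 − 313.3) / (4369169 − 4369044) = -0.002400
h(637903, 4369119) = 313.3 + (-0.003548)·(210) + (-0.002400)·(75) = 313.3 -0.745 -0.180 = 312.375 m.

312.4 m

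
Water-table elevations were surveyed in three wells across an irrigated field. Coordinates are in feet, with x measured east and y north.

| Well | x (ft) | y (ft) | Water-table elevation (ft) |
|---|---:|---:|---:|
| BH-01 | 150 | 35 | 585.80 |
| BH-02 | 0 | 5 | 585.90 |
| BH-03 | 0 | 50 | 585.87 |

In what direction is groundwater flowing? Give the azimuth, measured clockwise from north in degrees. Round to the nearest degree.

Differences from BH-01: to BH-02 (Δx, Δy, Δh) = (-150, -30, +0.10); to BH-03 = (-150, 15, +0.07).
Solve a·Δx + b·Δy = Δh: det = (-150)·15 − (-150)·(-30) = -6750.
∂h/∂x = [(+0.10)·15 − (+0.07)·(-30)] / -6750 = -0.0005333
∂h/∂y = [(-150)·(+0.07) − (-150)·(+0.10)] / -6750 = -0.0006667
Flow direction (−∇h) has components (+0.0005333 E, +0.0006667 N).
Azimuth = atan2(E, N) = atan2(+0.0005333, +0.0006667) = 38.7° ≈ 039°.

039°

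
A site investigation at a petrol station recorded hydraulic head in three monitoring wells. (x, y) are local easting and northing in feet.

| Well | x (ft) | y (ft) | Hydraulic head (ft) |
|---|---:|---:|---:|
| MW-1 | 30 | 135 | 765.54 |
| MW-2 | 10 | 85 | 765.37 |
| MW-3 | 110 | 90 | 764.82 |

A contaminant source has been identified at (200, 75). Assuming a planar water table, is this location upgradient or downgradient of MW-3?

Differences from MW-1: to MW-2 (Δx, Δy, Δh) = (-20, -50, -0.17); to MW-3 = (80, -45, -0.72).
Solve a·Δx + b·Δy = Δh: det = (-20)·(-45) − 80·(-50) = 4900.
∂h/∂x = [(-0.17)·(-45) − (-0.72)·(-50)] / 4900 = -0.005786
∂h/∂y = [(-20)·(-0.72) − 80·(-0.17)] / 4900 = +0.005714
Head at (200, 75) = 765.54 + (-0.005786)·(170) + (+0.005714)·(-60) = 764.21 ft.
That is lower than the 764.82 ft at MW-3, so the point is downgradient.

downgradient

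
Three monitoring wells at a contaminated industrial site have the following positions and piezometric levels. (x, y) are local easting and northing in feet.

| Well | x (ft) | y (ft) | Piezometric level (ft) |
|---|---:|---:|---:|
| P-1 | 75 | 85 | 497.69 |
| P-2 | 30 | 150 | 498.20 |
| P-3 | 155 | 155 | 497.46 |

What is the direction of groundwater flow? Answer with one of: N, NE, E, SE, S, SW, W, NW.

Three-point gradient (reference P-1): Δ to P-2 = (-45, 65, +0.51), Δ to P-3 = (80, 70, -0.23).
∂h/∂x = -0.006066, ∂h/∂y = +0.003647 (det = -8350).
Flow = −∇h = (+0.006066 east, -0.003647 north), which points southeast.

SE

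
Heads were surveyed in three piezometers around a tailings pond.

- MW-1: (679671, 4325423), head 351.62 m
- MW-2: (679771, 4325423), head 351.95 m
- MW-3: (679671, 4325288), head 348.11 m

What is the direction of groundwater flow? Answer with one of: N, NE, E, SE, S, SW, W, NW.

S

∂h/∂x = (351.95 − 351.62) / (679771 − 679671) = +0.003300
∂h/∂y = (348.11 − 351.62) / (4325288 − 4325423) = +0.02600
Flow = −∇h = (-0.003300 east, -0.02600 north), which points south.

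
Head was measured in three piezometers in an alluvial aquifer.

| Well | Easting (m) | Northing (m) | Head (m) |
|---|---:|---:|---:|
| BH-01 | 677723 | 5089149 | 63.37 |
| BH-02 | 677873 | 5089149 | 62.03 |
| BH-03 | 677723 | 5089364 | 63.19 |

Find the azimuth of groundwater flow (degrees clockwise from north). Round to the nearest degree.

085°

∂h/∂x = (62.03 − 63.37) / (677873 − 677723) = -0.008933
∂h/∂y = (63.19 − 63.37) / (5089364 − 5089149) = -0.0008372
Flow direction (−∇h) has components (+0.008933 E, +0.0008372 N).
Azimuth = atan2(E, N) = atan2(+0.008933, +0.0008372) = 84.6° ≈ 085°.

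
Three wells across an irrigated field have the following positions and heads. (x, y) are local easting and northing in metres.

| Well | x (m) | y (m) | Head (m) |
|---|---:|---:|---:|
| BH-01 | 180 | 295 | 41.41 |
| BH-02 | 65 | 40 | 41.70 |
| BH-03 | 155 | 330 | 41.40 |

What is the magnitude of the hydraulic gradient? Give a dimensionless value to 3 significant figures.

With h = a·x + b·y + c and BH-01 as origin, the differences give:
  (-115)·a + (-255)·b = +0.29
  (-25)·a + 35·b = -0.01
Eliminate b (×35 and ×(-255), subtract): -10400·a = 7.600 → a = ∂h/∂x = -0.0007308
Back-substitute: b = ∂h/∂y = -0.0008077.
|∇h| = √(-0.0007308² + -0.0008077²) = 0.001089

0.00109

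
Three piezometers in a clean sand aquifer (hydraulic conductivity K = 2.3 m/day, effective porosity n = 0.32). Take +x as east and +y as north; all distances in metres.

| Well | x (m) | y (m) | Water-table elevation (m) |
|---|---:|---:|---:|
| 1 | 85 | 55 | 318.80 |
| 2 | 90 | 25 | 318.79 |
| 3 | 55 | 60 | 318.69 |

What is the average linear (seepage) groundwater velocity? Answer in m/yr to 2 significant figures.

10 m/yr

Taking 1 as reference: 2−1 = (5, -30, -0.01); 3−1 = (-30, 5, -0.11).
Solve a·Δx + b·Δy = Δh: det = 5·5 − (-30)·(-30) = -875.
∂h/∂x = [(-0.01)·5 − (-0.11)·(-30)] / -875 = +0.003829
∂h/∂y = [5·(-0.11) − (-30)·(-0.01)] / -875 = +0.0009714
|∇h| = √(0.003829² + 0.0009714²) = 0.00395
Seepage velocity v = K·i/n = 2.3 × 0.00395 / 0.32 = 0.02839 m/day = 10.37 m/yr.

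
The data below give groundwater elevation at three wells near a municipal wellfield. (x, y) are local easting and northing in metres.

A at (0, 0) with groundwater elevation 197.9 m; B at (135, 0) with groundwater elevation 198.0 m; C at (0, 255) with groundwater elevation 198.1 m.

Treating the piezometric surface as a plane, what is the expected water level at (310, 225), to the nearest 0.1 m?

∂h/∂x = (198.0 − 197.9) / (135 − 0) = +0.0007407
∂h/∂y = (198.1 − 197.9) / (255 − 0) = +0.0007843
h(310, 225) = 197.9 + (+0.0007407)·(310) + (+0.0007843)·(225) = 197.9 +0.230 +0.176 = 198.306 m.

198.3 m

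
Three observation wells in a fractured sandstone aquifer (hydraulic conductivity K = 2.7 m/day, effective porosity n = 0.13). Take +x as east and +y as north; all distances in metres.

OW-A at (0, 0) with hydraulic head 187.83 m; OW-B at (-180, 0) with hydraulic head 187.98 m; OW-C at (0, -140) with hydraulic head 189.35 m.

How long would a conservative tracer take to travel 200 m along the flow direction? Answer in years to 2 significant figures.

∂h/∂x = (187.98 − 187.83) / (-180 − 0) = -0.0008333
∂h/∂y = (189.35 − 187.83) / (-140 − 0) = -0.01086
|∇h| = √(-0.0008333² + -0.01086²) = 0.01089
Seepage velocity v = K·i/n = 2.7 × 0.01089 / 0.13 = 0.2262 m/day.
t = 200 / 0.2262 = 884.2 days = 2.42 years.

2.4 years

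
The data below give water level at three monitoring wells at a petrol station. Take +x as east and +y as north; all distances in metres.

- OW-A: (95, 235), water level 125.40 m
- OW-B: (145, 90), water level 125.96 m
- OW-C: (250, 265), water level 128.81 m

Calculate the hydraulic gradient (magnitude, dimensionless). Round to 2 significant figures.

With h = a·x + b·y + c and OW-A as origin, the differences give:
  50·a + (-145)·b = +0.56
  155·a + 30·b = +3.41
Eliminate b (×30 and ×(-145), subtract): 23975·a = 511.250 → a = ∂h/∂x = +0.02132
Back-substitute: b = ∂h/∂y = +0.003491.
|∇h| = √(0.02132² + 0.003491²) = 0.0216

0.022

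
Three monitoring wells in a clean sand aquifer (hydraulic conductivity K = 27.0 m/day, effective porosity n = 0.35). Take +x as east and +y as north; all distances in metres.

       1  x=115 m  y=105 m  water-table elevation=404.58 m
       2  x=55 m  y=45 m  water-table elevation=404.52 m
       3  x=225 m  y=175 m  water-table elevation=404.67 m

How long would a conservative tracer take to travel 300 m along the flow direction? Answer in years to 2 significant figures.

With h = a·x + b·y + c and 1 as origin, the differences give:
  (-60)·a + (-60)·b = -0.06
  110·a + 70·b = +0.09
Eliminate b (×70 and ×(-60), subtract): 2400·a = 1.200 → a = ∂h/∂x = +0.0005000
Back-substitute: b = ∂h/∂y = +0.0005000.
|∇h| = √(0.0005000² + 0.0005000²) = 0.0007071
Seepage velocity v = K·i/n = 27.0 × 0.0007071 / 0.35 = 0.05455 m/day.
t = 300 / 0.05455 = 5500 days = 15.1 years.

15 years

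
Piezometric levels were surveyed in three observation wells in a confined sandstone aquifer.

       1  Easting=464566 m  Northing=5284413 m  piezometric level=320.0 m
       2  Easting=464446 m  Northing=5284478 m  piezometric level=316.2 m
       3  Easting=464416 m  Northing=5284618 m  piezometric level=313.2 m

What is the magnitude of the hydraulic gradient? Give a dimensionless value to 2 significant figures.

0.028

Differences from 1: to 2 (Δx, Δy, Δh) = (-120, 65, -3.8); to 3 = (-150, 205, -6.8).
Solve a·Δx + b·Δy = Δh: det = (-120)·205 − (-150)·65 = -14850.
∂h/∂x = [(-3.8)·205 − (-6.8)·65] / -14850 = +0.02269
∂h/∂y = [(-120)·(-6.8) − (-150)·(-3.8)] / -14850 = -0.01657
|∇h| = √(0.02269² + -0.01657²) = 0.0281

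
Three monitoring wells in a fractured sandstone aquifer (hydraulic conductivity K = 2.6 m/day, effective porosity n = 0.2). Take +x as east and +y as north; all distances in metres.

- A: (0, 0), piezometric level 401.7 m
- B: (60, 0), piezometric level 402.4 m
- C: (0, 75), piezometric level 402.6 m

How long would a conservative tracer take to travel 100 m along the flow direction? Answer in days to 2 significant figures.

460 days

∂h/∂x = (402.4 − 401.7) / (60 − 0) = +0.01167
∂h/∂y = (402.6 − 401.7) / (75 − 0) = +0.01200
|∇h| = √(0.01167² + 0.01200²) = 0.01674
Seepage velocity v = K·i/n = 2.6 × 0.01674 / 0.2 = 0.2176 m/day.
t = 100 / 0.2176 = 459.6 days.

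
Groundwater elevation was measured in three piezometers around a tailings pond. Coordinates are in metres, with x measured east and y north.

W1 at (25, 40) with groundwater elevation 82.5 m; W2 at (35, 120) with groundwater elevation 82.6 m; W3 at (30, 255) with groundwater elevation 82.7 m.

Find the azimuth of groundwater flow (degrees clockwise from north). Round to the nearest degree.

Taking W1 as reference: W2−W1 = (10, 80, +0.1); W3−W1 = (5, 215, +0.2).
Determinant of the coordinate differences = 10·215 − 5·80 = 1750.
∂h/∂x = [(+0.1)·215 − (+0.2)·80] / 1750 = +0.003143
∂h/∂y = [10·(+0.2) − 5·(+0.1)] / 1750 = +0.0008571
Flow direction (−∇h) has components (-0.003143 E, -0.0008571 N).
Azimuth = atan2(E, N) = atan2(-0.003143, -0.0008571) = 254.7° ≈ 255°.

255°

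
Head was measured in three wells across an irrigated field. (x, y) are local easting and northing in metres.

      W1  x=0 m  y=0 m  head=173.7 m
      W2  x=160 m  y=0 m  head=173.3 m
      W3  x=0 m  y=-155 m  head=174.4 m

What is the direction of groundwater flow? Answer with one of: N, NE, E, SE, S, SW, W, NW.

∂h/∂x = (173.3 − 173.7) / (160 − 0) = -0.002500
∂h/∂y = (174.4 − 173.7) / (-155 − 0) = -0.004516
Flow = −∇h = (+0.002500 east, +0.004516 north), which points northeast.

NE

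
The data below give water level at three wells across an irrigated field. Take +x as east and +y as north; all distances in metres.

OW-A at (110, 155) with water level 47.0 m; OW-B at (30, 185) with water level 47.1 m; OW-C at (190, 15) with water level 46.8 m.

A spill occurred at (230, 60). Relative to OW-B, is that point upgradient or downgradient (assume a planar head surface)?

downgradient

Differences from OW-A: to OW-B (Δx, Δy, Δh) = (-80, 30, +0.1); to OW-C = (80, -140, -0.2).
Determinant of the coordinate differences = (-80)·(-140) − 80·30 = 8800.
∂h/∂x = [(+0.1)·(-140) − (-0.2)·30] / 8800 = -0.0009091
∂h/∂y = [(-80)·(-0.2) − 80·(+0.1)] / 8800 = +0.0009091
Head at (230, 60) = 47.0 + (-0.0009091)·(120) + (+0.0009091)·(-95) = 46.80 m.
That is lower than the 47.1 m at OW-B, so the point is downgradient.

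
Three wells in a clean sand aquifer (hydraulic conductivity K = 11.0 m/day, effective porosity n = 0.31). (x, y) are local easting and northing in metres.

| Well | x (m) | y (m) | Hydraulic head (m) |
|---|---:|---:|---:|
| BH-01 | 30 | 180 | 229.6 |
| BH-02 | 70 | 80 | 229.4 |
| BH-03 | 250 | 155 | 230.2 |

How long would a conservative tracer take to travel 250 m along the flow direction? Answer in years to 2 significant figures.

4.3 years

Three-point gradient (reference BH-01): Δ to BH-02 = (40, -100, -0.2), Δ to BH-03 = (220, -25, +0.6).
∂h/∂x = +0.003095, ∂h/∂y = +0.003238 (det = 21000).
|∇h| = √(0.003095² + 0.003238²) = 0.004479
Seepage velocity v = K·i/n = 11.0 × 0.004479 / 0.31 = 0.1589 m/day.
t = 250 / 0.1589 = 1573 days = 4.31 years.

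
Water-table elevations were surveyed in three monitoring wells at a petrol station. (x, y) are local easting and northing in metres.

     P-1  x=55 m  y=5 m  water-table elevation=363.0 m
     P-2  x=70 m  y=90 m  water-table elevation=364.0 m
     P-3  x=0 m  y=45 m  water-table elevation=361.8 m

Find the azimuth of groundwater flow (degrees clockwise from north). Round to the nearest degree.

With h = a·x + b·y + c and P-1 as origin, the differences give:
  15·a + 85·b = +1.0
  (-55)·a + 40·b = -1.2
Eliminate b (×40 and ×85, subtract): 5275·a = 142.00 → a = ∂h/∂x = +0.02692
Back-substitute: b = ∂h/∂y = +0.007014.
Flow direction (−∇h) has components (-0.02692 E, -0.007014 N).
Azimuth = atan2(E, N) = atan2(-0.02692, -0.007014) = 255.4° ≈ 255°.

255°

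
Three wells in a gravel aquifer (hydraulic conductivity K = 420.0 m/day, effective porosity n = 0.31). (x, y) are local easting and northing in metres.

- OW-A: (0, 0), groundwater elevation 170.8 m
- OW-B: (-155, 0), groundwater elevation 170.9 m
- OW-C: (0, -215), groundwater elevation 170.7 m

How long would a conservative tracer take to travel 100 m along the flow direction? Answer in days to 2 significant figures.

93 days

∂h/∂x = (170.9 − 170.8) / (-155 − 0) = -0.0006452
∂h/∂y = (170.7 − 170.8) / (-215 − 0) = +0.0004651
|∇h| = √(-0.0006452² + 0.0004651²) = 0.0007954
Seepage velocity v = K·i/n = 420.0 × 0.0007954 / 0.31 = 1.078 m/day.
t = 100 / 1.078 = 92.76 days.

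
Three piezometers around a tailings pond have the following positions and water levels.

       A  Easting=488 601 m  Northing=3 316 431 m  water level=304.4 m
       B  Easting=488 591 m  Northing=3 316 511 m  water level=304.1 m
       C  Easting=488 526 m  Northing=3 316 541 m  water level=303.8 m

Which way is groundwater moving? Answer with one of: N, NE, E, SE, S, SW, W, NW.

Taking A as reference: B−A = (-10, 80, -0.3); C−A = (-75, 110, -0.6).
Solve a·Δx + b·Δy = Δh: det = (-10)·110 − (-75)·80 = 4900.
∂h/∂x = [(-0.3)·110 − (-0.6)·80] / 4900 = +0.003061
∂h/∂y = [(-10)·(-0.6) − (-75)·(-0.3)] / 4900 = -0.003367
Flow = −∇h = (-0.003061 east, +0.003367 north), which points northwest.

NW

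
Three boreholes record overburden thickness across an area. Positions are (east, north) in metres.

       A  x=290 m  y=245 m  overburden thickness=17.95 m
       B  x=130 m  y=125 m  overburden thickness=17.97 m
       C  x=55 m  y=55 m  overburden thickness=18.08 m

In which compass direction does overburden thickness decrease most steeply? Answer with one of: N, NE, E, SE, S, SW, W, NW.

NW

With d = a·x + b·y + c and A as origin, the differences give:
  (-160)·a + (-120)·b = +0.02
  (-235)·a + (-190)·b = +0.13
Eliminate b (×(-190) and ×(-120), subtract): 2200·a = 11.800 → a = ∂d/∂x = +0.005364
Back-substitute: b = ∂d/∂y = -0.007318.
Steepest decrease is along −∇f = (-0.005364 E, +0.007318 N) → northwest.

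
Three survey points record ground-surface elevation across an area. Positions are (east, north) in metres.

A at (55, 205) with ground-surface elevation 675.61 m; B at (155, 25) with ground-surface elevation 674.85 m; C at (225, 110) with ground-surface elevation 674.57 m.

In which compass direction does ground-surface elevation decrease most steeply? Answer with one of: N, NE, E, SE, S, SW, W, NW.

Taking A as reference: B−A = (100, -180, -0.76); C−A = (170, -95, -1.04).
Solve a·Δx + b·Δy = Δz: det = 100·(-95) − 170·(-180) = 21100.
∂z/∂x = [(-0.76)·(-95) − (-1.04)·(-180)] / 21100 = -0.005450
∂z/∂y = [100·(-1.04) − 170·(-0.76)] / 21100 = +0.001194
Steepest decrease is along −∇f = (+0.005450 E, -0.001194 N) → east.

E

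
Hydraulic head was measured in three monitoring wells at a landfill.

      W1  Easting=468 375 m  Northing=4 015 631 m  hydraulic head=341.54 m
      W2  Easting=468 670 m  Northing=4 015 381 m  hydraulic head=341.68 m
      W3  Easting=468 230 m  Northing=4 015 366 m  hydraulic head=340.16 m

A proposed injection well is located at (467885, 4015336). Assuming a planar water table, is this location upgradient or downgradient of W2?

downgradient

Differences from W1: to W2 (Δx, Δy, Δh) = (295, -250, +0.14); to W3 = (-145, -265, -1.38).
Determinant of the coordinate differences = 295·(-265) − (-145)·(-250) = -114425.
∂h/∂x = [(+0.14)·(-265) − (-1.38)·(-250)] / -114425 = +0.003339
∂h/∂y = [295·(-1.38) − (-145)·(+0.14)] / -114425 = +0.003380
Head at (467885, 4015336) = 341.54 + (+0.003339)·(-490) + (+0.003380)·(-295) = 338.91 m.
That is lower than the 341.68 m at W2, so the point is downgradient.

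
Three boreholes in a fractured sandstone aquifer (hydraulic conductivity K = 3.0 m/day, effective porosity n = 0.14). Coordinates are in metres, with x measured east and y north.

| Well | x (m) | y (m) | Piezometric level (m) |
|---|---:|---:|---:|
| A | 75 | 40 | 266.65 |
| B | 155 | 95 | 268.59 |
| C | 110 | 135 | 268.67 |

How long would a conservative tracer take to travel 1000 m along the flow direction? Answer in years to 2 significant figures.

With h = a·x + b·y + c and A as origin, the differences give:
  80·a + 55·b = +1.94
  35·a + 95·b = +2.02
Eliminate b (×95 and ×55, subtract): 5675·a = 73.200 → a = ∂h/∂x = +0.01290
Back-substitute: b = ∂h/∂y = +0.01651.
|∇h| = √(0.01290² + 0.01651²) = 0.02095
Seepage velocity v = K·i/n = 3.0 × 0.02095 / 0.14 = 0.4489 m/day.
t = 1000 / 0.4489 = 2228 days = 6.1 years.

6.1 years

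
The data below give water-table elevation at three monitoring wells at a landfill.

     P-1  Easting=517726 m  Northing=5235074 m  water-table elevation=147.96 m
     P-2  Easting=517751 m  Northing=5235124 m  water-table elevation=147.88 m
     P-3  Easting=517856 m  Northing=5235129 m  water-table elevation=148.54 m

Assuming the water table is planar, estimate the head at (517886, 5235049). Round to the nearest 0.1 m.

With h = a·x + b·y + c and P-1 as origin, the differences give:
  25·a + 50·b = -0.08
  130·a + 55·b = +0.58
Eliminate b (×55 and ×50, subtract): -5125·a = -33.400 → a = ∂h/∂x = +0.006517
Back-substitute: b = ∂h/∂y = -0.004859.
h(517886, 5235049) = 147.96 + (+0.006517)·(160) + (-0.004859)·(-25) = 147.96 +1.043 +0.121 = 149.124 m.

149.1 m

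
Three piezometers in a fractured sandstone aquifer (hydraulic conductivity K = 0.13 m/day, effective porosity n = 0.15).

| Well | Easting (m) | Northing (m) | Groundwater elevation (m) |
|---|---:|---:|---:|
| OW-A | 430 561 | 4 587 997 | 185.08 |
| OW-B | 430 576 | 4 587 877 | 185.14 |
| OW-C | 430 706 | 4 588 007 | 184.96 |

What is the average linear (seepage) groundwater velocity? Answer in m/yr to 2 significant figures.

Taking OW-A as reference: OW-B−OW-A = (15, -120, +0.06); OW-C−OW-A = (145, 10, -0.12).
Solve a·Δx + b·Δy = Δh: det = 15·10 − 145·(-120) = 17550.
∂h/∂x = [(+0.06)·10 − (-0.12)·(-120)] / 17550 = -0.0007863
∂h/∂y = [15·(-0.12) − 145·(+0.06)] / 17550 = -0.0005983
|∇h| = √(-0.0007863² + -0.0005983²) = 0.000988
Seepage velocity v = K·i/n = 0.13 × 0.000988 / 0.15 = 0.0008563 m/day = 0.3128 m/yr.

0.31 m/yr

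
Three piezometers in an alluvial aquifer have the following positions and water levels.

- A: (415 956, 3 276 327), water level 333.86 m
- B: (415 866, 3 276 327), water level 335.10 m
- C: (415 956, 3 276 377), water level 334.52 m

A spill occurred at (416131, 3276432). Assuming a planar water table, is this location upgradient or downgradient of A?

downgradient

∂h/∂x = (335.10 − 333.86) / (415866 − 415956) = -0.01378
∂h/∂y = (334.52 − 333.86) / (3276377 − 3276327) = +0.01320
Head at (416131, 3276432) = 333.86 + (-0.01378)·(175) + (+0.01320)·(105) = 332.83 m.
That is lower than the 333.86 m at A, so the point is downgradient.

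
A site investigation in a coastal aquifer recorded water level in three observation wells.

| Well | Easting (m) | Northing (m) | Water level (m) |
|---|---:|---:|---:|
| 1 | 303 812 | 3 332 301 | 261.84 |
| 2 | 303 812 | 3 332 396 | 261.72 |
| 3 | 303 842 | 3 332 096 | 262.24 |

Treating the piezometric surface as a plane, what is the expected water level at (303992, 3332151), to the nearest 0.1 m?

Taking 1 as reference: 2−1 = (0, 95, -0.12); 3−1 = (30, -205, +0.40).
Solve a·Δx + b·Δy = Δh: det = 0·(-205) − 30·95 = -2850.
∂h/∂x = [(-0.12)·(-205) − (+0.40)·95] / -2850 = +0.004702
∂h/∂y = [0·(+0.40) − 30·(-0.12)] / -2850 = -0.001263
h(303992, 3332151) = 261.84 + (+0.004702)·(180) + (-0.001263)·(-150) = 261.84 +0.846 +0.189 = 262.876 m.

262.9 m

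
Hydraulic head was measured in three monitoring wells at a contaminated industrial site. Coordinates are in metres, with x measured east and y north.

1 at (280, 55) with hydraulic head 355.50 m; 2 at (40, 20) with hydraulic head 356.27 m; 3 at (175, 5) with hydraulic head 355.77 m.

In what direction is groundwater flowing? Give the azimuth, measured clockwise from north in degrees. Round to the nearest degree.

119°

Taking 1 as reference: 2−1 = (-240, -35, +0.77); 3−1 = (-105, -50, +0.27).
Determinant of the coordinate differences = (-240)·(-50) − (-105)·(-35) = 8325.
∂h/∂x = [(+0.77)·(-50) − (+0.27)·(-35)] / 8325 = -0.003489
∂h/∂y = [(-240)·(+0.27) − (-105)·(+0.77)] / 8325 = +0.001928
Flow direction (−∇h) has components (+0.003489 E, -0.001928 N).
Azimuth = atan2(E, N) = atan2(+0.003489, -0.001928) = 118.9° ≈ 119°.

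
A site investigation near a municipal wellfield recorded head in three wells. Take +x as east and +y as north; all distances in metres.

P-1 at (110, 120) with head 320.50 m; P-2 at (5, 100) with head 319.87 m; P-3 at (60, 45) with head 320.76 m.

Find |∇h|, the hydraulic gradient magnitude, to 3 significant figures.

Differences from P-1: to P-2 (Δx, Δy, Δh) = (-105, -20, -0.63); to P-3 = (-50, -75, +0.26).
Solve a·Δx + b·Δy = Δh: det = (-105)·(-75) − (-50)·(-20) = 6875.
∂h/∂x = [(-0.63)·(-75) − (+0.26)·(-20)] / 6875 = +0.007629
∂h/∂y = [(-105)·(+0.26) − (-50)·(-0.63)] / 6875 = -0.008553
|∇h| = √(0.007629² + -0.008553²) = 0.01146

0.0115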